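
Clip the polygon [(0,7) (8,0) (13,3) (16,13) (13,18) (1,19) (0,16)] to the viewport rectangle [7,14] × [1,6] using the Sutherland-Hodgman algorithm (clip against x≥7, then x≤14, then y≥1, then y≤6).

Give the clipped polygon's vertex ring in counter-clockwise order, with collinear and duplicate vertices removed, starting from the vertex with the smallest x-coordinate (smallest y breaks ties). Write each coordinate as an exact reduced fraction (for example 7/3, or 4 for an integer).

1. After x ≥ 7: [(7,7/8) (8,0) (13,3) (16,13) (13,18) (7,37/2)]
2. After x ≤ 14: [(7,7/8) (8,0) (13,3) (14,19/3) (14,49/3) (13,18) (7,37/2)]
3. After y ≥ 1: [(7,1) (29/3,1) (13,3) (14,19/3) (14,49/3) (13,18) (7,37/2)]
4. After y ≤ 6: [(7,6) (7,1) (29/3,1) (13,3) (139/10,6)]
5. Canonical ring: [(7,1) (29/3,1) (13,3) (139/10,6) (7,6)]

Clipped polygon: [(7,1) (29/3,1) (13,3) (139/10,6) (7,6)]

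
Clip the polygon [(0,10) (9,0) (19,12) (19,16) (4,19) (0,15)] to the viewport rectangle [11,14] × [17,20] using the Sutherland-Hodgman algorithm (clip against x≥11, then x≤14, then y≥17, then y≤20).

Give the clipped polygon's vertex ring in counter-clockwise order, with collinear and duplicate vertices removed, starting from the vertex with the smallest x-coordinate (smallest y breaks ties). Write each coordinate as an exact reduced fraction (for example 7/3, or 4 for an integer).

1. After x ≥ 11: [(11,12/5) (19,12) (19,16) (11,88/5)]
2. After x ≤ 14: [(11,12/5) (14,6) (14,17) (11,88/5)]
3. After y ≥ 17: [(11,17) (14,17) (14,17) (11,88/5)]
4. After y ≤ 20: [(11,17) (14,17) (14,17) (11,88/5)]
5. Canonical ring: [(11,17) (14,17) (11,88/5)]

Clipped polygon: [(11,17) (14,17) (11,88/5)]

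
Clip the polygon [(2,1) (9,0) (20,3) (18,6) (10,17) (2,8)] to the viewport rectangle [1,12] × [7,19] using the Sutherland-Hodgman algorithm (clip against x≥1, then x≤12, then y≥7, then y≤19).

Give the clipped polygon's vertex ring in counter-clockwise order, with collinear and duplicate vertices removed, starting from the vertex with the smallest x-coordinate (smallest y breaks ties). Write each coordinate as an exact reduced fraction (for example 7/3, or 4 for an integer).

Clipped polygon: [(2,7) (12,7) (12,57/4) (10,17) (2,8)]

1. After x ≥ 1: [(2,1) (9,0) (20,3) (18,6) (10,17) (2,8)]
2. After x ≤ 12: [(2,1) (9,0) (12,9/11) (12,57/4) (10,17) (2,8)]
3. After y ≥ 7: [(2,7) (12,7) (12,57/4) (10,17) (2,8)]
4. After y ≤ 19: [(2,7) (12,7) (12,57/4) (10,17) (2,8)]
5. Canonical ring: [(2,7) (12,7) (12,57/4) (10,17) (2,8)]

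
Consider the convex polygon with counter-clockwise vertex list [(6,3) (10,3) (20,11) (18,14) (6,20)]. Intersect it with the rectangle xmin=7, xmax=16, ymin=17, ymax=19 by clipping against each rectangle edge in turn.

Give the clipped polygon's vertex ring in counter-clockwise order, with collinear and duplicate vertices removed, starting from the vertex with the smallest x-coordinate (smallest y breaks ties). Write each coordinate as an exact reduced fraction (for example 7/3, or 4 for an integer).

1. After x ≥ 7: [(7,3) (10,3) (20,11) (18,14) (7,39/2)]
2. After x ≤ 16: [(7,3) (10,3) (16,39/5) (16,15) (7,39/2)]
3. After y ≥ 17: [(7,17) (12,17) (7,39/2)]
4. After y ≤ 19: [(7,19) (7,17) (12,17) (8,19)]
5. Canonical ring: [(7,17) (12,17) (8,19) (7,19)]

Clipped polygon: [(7,17) (12,17) (8,19) (7,19)]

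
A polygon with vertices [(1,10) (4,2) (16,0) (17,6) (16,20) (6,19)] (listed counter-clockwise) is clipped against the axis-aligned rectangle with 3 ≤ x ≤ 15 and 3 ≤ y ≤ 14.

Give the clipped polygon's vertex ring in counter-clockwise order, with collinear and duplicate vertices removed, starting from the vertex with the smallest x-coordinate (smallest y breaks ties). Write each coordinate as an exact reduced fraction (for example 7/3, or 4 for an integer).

1. After x ≥ 3: [(3,68/5) (3,14/3) (4,2) (16,0) (17,6) (16,20) (6,19)]
2. After x ≤ 15: [(3,68/5) (3,14/3) (4,2) (15,1/6) (15,199/10) (6,19)]
3. After y ≥ 3: [(3,68/5) (3,14/3) (29/8,3) (15,3) (15,199/10) (6,19)]
4. After y ≤ 14: [(29/9,14) (3,68/5) (3,14/3) (29/8,3) (15,3) (15,14)]
5. Canonical ring: [(3,14/3) (29/8,3) (15,3) (15,14) (29/9,14) (3,68/5)]

Clipped polygon: [(3,14/3) (29/8,3) (15,3) (15,14) (29/9,14) (3,68/5)]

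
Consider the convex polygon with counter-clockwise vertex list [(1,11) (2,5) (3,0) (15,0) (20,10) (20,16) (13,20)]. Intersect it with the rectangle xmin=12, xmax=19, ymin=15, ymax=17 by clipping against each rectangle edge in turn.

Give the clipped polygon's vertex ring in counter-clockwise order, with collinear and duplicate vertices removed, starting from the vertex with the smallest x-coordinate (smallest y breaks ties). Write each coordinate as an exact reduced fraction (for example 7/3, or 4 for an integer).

1. After x ≥ 12: [(12,77/4) (12,0) (15,0) (20,10) (20,16) (13,20)]
2. After x ≤ 19: [(12,77/4) (12,0) (15,0) (19,8) (19,116/7) (13,20)]
3. After y ≥ 15: [(12,77/4) (12,15) (19,15) (19,116/7) (13,20)]
4. After y ≤ 17: [(12,17) (12,15) (19,15) (19,116/7) (73/4,17)]
5. Canonical ring: [(12,15) (19,15) (19,116/7) (73/4,17) (12,17)]

Clipped polygon: [(12,15) (19,15) (19,116/7) (73/4,17) (12,17)]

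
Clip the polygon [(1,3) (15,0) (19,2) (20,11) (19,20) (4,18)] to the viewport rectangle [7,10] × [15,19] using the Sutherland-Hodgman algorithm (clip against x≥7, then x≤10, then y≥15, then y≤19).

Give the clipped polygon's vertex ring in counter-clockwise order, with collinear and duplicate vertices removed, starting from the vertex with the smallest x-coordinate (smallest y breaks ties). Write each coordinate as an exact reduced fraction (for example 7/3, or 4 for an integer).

1. After x ≥ 7: [(7,12/7) (15,0) (19,2) (20,11) (19,20) (7,92/5)]
2. After x ≤ 10: [(7,12/7) (10,15/14) (10,94/5) (7,92/5)]
3. After y ≥ 15: [(7,15) (10,15) (10,94/5) (7,92/5)]
4. After y ≤ 19: [(7,15) (10,15) (10,94/5) (7,92/5)]
5. Canonical ring: [(7,15) (10,15) (10,94/5) (7,92/5)]

Clipped polygon: [(7,15) (10,15) (10,94/5) (7,92/5)]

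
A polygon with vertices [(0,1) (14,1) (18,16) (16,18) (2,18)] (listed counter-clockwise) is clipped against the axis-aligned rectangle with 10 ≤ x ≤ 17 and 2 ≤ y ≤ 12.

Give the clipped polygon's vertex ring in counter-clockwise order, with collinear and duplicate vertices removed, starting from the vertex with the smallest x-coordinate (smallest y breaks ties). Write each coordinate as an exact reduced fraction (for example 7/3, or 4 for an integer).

1. After x ≥ 10: [(10,1) (14,1) (18,16) (16,18) (10,18)]
2. After x ≤ 17: [(10,1) (14,1) (17,49/4) (17,17) (16,18) (10,18)]
3. After y ≥ 2: [(10,2) (214/15,2) (17,49/4) (17,17) (16,18) (10,18)]
4. After y ≤ 12: [(10,12) (10,2) (214/15,2) (254/15,12)]
5. Canonical ring: [(10,2) (214/15,2) (254/15,12) (10,12)]

Clipped polygon: [(10,2) (214/15,2) (254/15,12) (10,12)]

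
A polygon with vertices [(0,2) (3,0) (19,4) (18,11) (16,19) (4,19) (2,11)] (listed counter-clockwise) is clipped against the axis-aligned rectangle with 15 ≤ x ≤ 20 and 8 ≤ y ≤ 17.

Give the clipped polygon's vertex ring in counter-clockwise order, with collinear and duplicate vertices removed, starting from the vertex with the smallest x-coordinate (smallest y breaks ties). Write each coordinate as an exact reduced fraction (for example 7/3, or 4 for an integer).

Clipped polygon: [(15,8) (129/7,8) (18,11) (33/2,17) (15,17)]

1. After x ≥ 15: [(15,3) (19,4) (18,11) (16,19) (15,19)]
2. After x ≤ 20: [(15,3) (19,4) (18,11) (16,19) (15,19)]
3. After y ≥ 8: [(15,8) (129/7,8) (18,11) (16,19) (15,19)]
4. After y ≤ 17: [(15,17) (15,8) (129/7,8) (18,11) (33/2,17)]
5. Canonical ring: [(15,8) (129/7,8) (18,11) (33/2,17) (15,17)]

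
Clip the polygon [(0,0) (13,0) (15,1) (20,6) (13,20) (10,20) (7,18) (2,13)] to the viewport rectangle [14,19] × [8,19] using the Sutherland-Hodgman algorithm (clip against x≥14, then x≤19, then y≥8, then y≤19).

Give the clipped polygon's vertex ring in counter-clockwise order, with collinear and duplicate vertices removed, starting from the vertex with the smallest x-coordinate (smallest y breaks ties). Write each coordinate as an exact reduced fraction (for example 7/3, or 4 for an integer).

Clipped polygon: [(14,8) (19,8) (14,18)]

1. After x ≥ 14: [(14,1/2) (15,1) (20,6) (14,18)]
2. After x ≤ 19: [(14,1/2) (15,1) (19,5) (19,8) (14,18)]
3. After y ≥ 8: [(14,8) (19,8) (19,8) (14,18)]
4. After y ≤ 19: [(14,8) (19,8) (19,8) (14,18)]
5. Canonical ring: [(14,8) (19,8) (14,18)]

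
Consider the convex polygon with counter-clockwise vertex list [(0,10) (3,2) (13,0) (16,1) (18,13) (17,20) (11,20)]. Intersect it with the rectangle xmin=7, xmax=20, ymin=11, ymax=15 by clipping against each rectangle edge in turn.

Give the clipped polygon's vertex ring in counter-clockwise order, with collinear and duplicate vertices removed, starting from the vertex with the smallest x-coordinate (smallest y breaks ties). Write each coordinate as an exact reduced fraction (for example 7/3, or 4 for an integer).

Clipped polygon: [(7,11) (53/3,11) (18,13) (124/7,15) (7,15)]

1. After x ≥ 7: [(7,180/11) (7,6/5) (13,0) (16,1) (18,13) (17,20) (11,20)]
2. After x ≤ 20: [(7,180/11) (7,6/5) (13,0) (16,1) (18,13) (17,20) (11,20)]
3. After y ≥ 11: [(7,180/11) (7,11) (53/3,11) (18,13) (17,20) (11,20)]
4. After y ≤ 15: [(7,15) (7,11) (53/3,11) (18,13) (124/7,15)]
5. Canonical ring: [(7,11) (53/3,11) (18,13) (124/7,15) (7,15)]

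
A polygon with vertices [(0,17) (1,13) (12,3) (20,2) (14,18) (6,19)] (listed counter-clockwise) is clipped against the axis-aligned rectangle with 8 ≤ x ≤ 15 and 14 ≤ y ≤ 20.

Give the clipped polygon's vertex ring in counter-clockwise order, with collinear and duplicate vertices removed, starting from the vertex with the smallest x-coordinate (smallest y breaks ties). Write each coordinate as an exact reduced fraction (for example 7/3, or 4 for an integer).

Clipped polygon: [(8,14) (15,14) (15,46/3) (14,18) (8,75/4)]

1. After x ≥ 8: [(8,73/11) (12,3) (20,2) (14,18) (8,75/4)]
2. After x ≤ 15: [(8,73/11) (12,3) (15,21/8) (15,46/3) (14,18) (8,75/4)]
3. After y ≥ 14: [(8,14) (15,14) (15,46/3) (14,18) (8,75/4)]
4. After y ≤ 20: [(8,14) (15,14) (15,46/3) (14,18) (8,75/4)]
5. Canonical ring: [(8,14) (15,14) (15,46/3) (14,18) (8,75/4)]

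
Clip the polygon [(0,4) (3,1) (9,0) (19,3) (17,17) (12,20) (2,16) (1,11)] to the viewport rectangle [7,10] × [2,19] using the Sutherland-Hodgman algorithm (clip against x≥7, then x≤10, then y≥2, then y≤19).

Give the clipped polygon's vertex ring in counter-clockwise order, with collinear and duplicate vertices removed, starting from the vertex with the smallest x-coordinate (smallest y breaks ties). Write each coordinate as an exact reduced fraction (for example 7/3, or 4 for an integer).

1. After x ≥ 7: [(7,1/3) (9,0) (19,3) (17,17) (12,20) (7,18)]
2. After x ≤ 10: [(7,1/3) (9,0) (10,3/10) (10,96/5) (7,18)]
3. After y ≥ 2: [(7,2) (10,2) (10,96/5) (7,18)]
4. After y ≤ 19: [(7,2) (10,2) (10,19) (19/2,19) (7,18)]
5. Canonical ring: [(7,2) (10,2) (10,19) (19/2,19) (7,18)]

Clipped polygon: [(7,2) (10,2) (10,19) (19/2,19) (7,18)]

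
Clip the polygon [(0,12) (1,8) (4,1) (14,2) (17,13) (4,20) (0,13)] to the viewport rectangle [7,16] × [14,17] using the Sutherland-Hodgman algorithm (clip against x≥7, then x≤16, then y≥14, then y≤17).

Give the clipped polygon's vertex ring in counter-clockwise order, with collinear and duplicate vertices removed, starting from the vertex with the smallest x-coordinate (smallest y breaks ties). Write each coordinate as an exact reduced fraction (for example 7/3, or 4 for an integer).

Clipped polygon: [(7,14) (106/7,14) (67/7,17) (7,17)]

1. After x ≥ 7: [(7,13/10) (14,2) (17,13) (7,239/13)]
2. After x ≤ 16: [(7,13/10) (14,2) (16,28/3) (16,176/13) (7,239/13)]
3. After y ≥ 14: [(7,14) (106/7,14) (7,239/13)]
4. After y ≤ 17: [(7,17) (7,14) (106/7,14) (67/7,17)]
5. Canonical ring: [(7,14) (106/7,14) (67/7,17) (7,17)]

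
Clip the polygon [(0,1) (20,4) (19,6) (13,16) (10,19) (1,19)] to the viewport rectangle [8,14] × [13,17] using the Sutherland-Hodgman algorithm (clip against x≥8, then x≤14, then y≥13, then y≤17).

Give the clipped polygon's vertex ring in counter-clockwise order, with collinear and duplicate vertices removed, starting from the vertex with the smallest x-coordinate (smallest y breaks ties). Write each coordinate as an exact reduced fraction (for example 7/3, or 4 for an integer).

Clipped polygon: [(8,13) (14,13) (14,43/3) (13,16) (12,17) (8,17)]

1. After x ≥ 8: [(8,11/5) (20,4) (19,6) (13,16) (10,19) (8,19)]
2. After x ≤ 14: [(8,11/5) (14,31/10) (14,43/3) (13,16) (10,19) (8,19)]
3. After y ≥ 13: [(8,13) (14,13) (14,43/3) (13,16) (10,19) (8,19)]
4. After y ≤ 17: [(8,17) (8,13) (14,13) (14,43/3) (13,16) (12,17)]
5. Canonical ring: [(8,13) (14,13) (14,43/3) (13,16) (12,17) (8,17)]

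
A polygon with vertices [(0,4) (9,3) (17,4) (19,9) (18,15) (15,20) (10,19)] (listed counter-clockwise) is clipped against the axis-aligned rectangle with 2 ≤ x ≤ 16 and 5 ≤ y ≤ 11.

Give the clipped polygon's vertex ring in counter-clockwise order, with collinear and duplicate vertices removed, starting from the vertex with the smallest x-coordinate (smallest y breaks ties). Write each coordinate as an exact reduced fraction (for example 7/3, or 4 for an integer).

1. After x ≥ 2: [(2,7) (2,34/9) (9,3) (17,4) (19,9) (18,15) (15,20) (10,19)]
2. After x ≤ 16: [(2,7) (2,34/9) (9,3) (16,31/8) (16,55/3) (15,20) (10,19)]
3. After y ≥ 5: [(2,7) (2,5) (16,5) (16,55/3) (15,20) (10,19)]
4. After y ≤ 11: [(14/3,11) (2,7) (2,5) (16,5) (16,11)]
5. Canonical ring: [(2,5) (16,5) (16,11) (14/3,11) (2,7)]

Clipped polygon: [(2,5) (16,5) (16,11) (14/3,11) (2,7)]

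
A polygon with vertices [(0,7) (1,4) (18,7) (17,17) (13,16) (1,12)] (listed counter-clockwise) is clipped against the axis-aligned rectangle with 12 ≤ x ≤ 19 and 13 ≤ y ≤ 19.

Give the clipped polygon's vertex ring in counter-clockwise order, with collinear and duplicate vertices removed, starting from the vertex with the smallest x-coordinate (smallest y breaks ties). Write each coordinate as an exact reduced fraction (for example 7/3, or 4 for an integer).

1. After x ≥ 12: [(12,101/17) (18,7) (17,17) (13,16) (12,47/3)]
2. After x ≤ 19: [(12,101/17) (18,7) (17,17) (13,16) (12,47/3)]
3. After y ≥ 13: [(12,13) (87/5,13) (17,17) (13,16) (12,47/3)]
4. After y ≤ 19: [(12,13) (87/5,13) (17,17) (13,16) (12,47/3)]
5. Canonical ring: [(12,13) (87/5,13) (17,17) (13,16) (12,47/3)]

Clipped polygon: [(12,13) (87/5,13) (17,17) (13,16) (12,47/3)]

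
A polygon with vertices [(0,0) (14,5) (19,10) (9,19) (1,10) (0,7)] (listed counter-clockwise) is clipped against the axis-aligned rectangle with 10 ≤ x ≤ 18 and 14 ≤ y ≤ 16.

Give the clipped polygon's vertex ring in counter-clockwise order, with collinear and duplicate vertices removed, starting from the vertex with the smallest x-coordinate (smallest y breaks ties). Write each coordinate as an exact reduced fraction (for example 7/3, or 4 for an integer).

Clipped polygon: [(10,14) (131/9,14) (37/3,16) (10,16)]

1. After x ≥ 10: [(10,25/7) (14,5) (19,10) (10,181/10)]
2. After x ≤ 18: [(10,25/7) (14,5) (18,9) (18,109/10) (10,181/10)]
3. After y ≥ 14: [(10,14) (131/9,14) (10,181/10)]
4. After y ≤ 16: [(10,16) (10,14) (131/9,14) (37/3,16)]
5. Canonical ring: [(10,14) (131/9,14) (37/3,16) (10,16)]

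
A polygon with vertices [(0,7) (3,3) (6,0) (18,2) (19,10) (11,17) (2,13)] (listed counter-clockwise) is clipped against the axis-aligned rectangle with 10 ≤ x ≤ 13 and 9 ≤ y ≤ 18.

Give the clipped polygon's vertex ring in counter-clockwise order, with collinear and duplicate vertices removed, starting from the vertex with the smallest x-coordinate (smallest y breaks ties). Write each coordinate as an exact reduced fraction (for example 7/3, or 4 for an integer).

Clipped polygon: [(10,9) (13,9) (13,61/4) (11,17) (10,149/9)]

1. After x ≥ 10: [(10,2/3) (18,2) (19,10) (11,17) (10,149/9)]
2. After x ≤ 13: [(10,2/3) (13,7/6) (13,61/4) (11,17) (10,149/9)]
3. After y ≥ 9: [(10,9) (13,9) (13,61/4) (11,17) (10,149/9)]
4. After y ≤ 18: [(10,9) (13,9) (13,61/4) (11,17) (10,149/9)]
5. Canonical ring: [(10,9) (13,9) (13,61/4) (11,17) (10,149/9)]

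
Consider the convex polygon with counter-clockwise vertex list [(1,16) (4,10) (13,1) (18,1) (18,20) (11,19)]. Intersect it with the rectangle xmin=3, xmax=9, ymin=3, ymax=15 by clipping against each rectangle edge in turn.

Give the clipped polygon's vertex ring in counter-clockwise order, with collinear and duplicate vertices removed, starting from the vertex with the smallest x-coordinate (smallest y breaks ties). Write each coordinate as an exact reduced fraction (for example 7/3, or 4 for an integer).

Clipped polygon: [(3,12) (4,10) (9,5) (9,15) (3,15)]

1. After x ≥ 3: [(3,83/5) (3,12) (4,10) (13,1) (18,1) (18,20) (11,19)]
2. After x ≤ 9: [(9,92/5) (3,83/5) (3,12) (4,10) (9,5)]
3. After y ≥ 3: [(9,92/5) (3,83/5) (3,12) (4,10) (9,5)]
4. After y ≤ 15: [(9,15) (3,15) (3,12) (4,10) (9,5)]
5. Canonical ring: [(3,12) (4,10) (9,5) (9,15) (3,15)]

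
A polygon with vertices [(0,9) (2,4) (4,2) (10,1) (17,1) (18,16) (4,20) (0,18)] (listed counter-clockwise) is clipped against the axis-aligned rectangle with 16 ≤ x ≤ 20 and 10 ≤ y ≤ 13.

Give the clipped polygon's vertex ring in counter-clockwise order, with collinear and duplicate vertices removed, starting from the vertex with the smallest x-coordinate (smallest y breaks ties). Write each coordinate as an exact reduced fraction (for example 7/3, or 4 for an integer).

1. After x ≥ 16: [(16,1) (17,1) (18,16) (16,116/7)]
2. After x ≤ 20: [(16,1) (17,1) (18,16) (16,116/7)]
3. After y ≥ 10: [(16,10) (88/5,10) (18,16) (16,116/7)]
4. After y ≤ 13: [(16,13) (16,10) (88/5,10) (89/5,13)]
5. Canonical ring: [(16,10) (88/5,10) (89/5,13) (16,13)]

Clipped polygon: [(16,10) (88/5,10) (89/5,13) (16,13)]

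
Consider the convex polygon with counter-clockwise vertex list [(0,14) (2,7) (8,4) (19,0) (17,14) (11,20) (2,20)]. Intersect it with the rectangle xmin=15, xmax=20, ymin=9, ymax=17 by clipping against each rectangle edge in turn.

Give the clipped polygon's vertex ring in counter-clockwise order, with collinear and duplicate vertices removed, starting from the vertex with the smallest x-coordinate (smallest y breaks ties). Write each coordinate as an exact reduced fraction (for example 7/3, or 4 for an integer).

Clipped polygon: [(15,9) (124/7,9) (17,14) (15,16)]

1. After x ≥ 15: [(15,16/11) (19,0) (17,14) (15,16)]
2. After x ≤ 20: [(15,16/11) (19,0) (17,14) (15,16)]
3. After y ≥ 9: [(15,9) (124/7,9) (17,14) (15,16)]
4. After y ≤ 17: [(15,9) (124/7,9) (17,14) (15,16)]
5. Canonical ring: [(15,9) (124/7,9) (17,14) (15,16)]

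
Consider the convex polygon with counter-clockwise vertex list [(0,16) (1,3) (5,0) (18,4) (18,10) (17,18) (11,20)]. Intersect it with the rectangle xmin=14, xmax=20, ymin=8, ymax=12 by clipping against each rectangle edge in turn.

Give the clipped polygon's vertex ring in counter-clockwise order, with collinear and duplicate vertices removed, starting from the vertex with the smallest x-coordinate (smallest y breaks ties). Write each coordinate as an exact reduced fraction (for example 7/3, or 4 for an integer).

Clipped polygon: [(14,8) (18,8) (18,10) (71/4,12) (14,12)]

1. After x ≥ 14: [(14,36/13) (18,4) (18,10) (17,18) (14,19)]
2. After x ≤ 20: [(14,36/13) (18,4) (18,10) (17,18) (14,19)]
3. After y ≥ 8: [(14,8) (18,8) (18,10) (17,18) (14,19)]
4. After y ≤ 12: [(14,12) (14,8) (18,8) (18,10) (71/4,12)]
5. Canonical ring: [(14,8) (18,8) (18,10) (71/4,12) (14,12)]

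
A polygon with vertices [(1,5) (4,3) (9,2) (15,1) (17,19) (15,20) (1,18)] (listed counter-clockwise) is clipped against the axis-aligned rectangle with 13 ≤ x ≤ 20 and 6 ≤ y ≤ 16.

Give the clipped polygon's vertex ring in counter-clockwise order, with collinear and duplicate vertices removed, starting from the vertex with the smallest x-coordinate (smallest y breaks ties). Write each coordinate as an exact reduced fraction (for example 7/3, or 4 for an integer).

Clipped polygon: [(13,6) (140/9,6) (50/3,16) (13,16)]

1. After x ≥ 13: [(13,4/3) (15,1) (17,19) (15,20) (13,138/7)]
2. After x ≤ 20: [(13,4/3) (15,1) (17,19) (15,20) (13,138/7)]
3. After y ≥ 6: [(13,6) (140/9,6) (17,19) (15,20) (13,138/7)]
4. After y ≤ 16: [(13,16) (13,6) (140/9,6) (50/3,16)]
5. Canonical ring: [(13,6) (140/9,6) (50/3,16) (13,16)]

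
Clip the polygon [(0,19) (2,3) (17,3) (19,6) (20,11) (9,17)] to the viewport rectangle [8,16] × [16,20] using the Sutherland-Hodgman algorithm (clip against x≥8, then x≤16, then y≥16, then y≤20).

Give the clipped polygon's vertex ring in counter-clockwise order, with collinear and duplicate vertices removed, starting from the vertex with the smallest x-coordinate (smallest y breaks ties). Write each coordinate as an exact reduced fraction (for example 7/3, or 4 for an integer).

Clipped polygon: [(8,16) (65/6,16) (9,17) (8,155/9)]

1. After x ≥ 8: [(8,155/9) (8,3) (17,3) (19,6) (20,11) (9,17)]
2. After x ≤ 16: [(8,155/9) (8,3) (16,3) (16,145/11) (9,17)]
3. After y ≥ 16: [(8,155/9) (8,16) (65/6,16) (9,17)]
4. After y ≤ 20: [(8,155/9) (8,16) (65/6,16) (9,17)]
5. Canonical ring: [(8,16) (65/6,16) (9,17) (8,155/9)]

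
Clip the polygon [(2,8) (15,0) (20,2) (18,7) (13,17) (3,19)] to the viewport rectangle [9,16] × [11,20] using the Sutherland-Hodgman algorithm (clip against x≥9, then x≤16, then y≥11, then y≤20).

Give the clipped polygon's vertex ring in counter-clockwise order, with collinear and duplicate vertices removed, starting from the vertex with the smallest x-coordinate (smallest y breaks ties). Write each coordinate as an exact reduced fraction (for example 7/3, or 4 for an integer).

Clipped polygon: [(9,11) (16,11) (13,17) (9,89/5)]

1. After x ≥ 9: [(9,48/13) (15,0) (20,2) (18,7) (13,17) (9,89/5)]
2. After x ≤ 16: [(9,48/13) (15,0) (16,2/5) (16,11) (13,17) (9,89/5)]
3. After y ≥ 11: [(9,11) (16,11) (16,11) (13,17) (9,89/5)]
4. After y ≤ 20: [(9,11) (16,11) (16,11) (13,17) (9,89/5)]
5. Canonical ring: [(9,11) (16,11) (13,17) (9,89/5)]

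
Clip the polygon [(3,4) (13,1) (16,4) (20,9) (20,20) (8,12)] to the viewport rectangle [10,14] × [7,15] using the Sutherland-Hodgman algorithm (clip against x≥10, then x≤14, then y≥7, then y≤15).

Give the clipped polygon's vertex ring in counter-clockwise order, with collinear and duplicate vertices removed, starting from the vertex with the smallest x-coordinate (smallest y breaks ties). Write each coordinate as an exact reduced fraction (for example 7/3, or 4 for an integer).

1. After x ≥ 10: [(10,19/10) (13,1) (16,4) (20,9) (20,20) (10,40/3)]
2. After x ≤ 14: [(10,19/10) (13,1) (14,2) (14,16) (10,40/3)]
3. After y ≥ 7: [(10,7) (14,7) (14,16) (10,40/3)]
4. After y ≤ 15: [(10,7) (14,7) (14,15) (25/2,15) (10,40/3)]
5. Canonical ring: [(10,7) (14,7) (14,15) (25/2,15) (10,40/3)]

Clipped polygon: [(10,7) (14,7) (14,15) (25/2,15) (10,40/3)]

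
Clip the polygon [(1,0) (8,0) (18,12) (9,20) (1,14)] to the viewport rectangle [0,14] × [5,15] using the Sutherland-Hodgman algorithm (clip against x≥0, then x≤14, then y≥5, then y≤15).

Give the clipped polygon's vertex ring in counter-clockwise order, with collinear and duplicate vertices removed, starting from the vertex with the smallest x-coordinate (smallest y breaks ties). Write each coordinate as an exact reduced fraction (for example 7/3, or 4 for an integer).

Clipped polygon: [(1,5) (73/6,5) (14,36/5) (14,15) (7/3,15) (1,14)]

1. After x ≥ 0: [(1,0) (8,0) (18,12) (9,20) (1,14)]
2. After x ≤ 14: [(1,0) (8,0) (14,36/5) (14,140/9) (9,20) (1,14)]
3. After y ≥ 5: [(1,5) (73/6,5) (14,36/5) (14,140/9) (9,20) (1,14)]
4. After y ≤ 15: [(1,5) (73/6,5) (14,36/5) (14,15) (7/3,15) (1,14)]
5. Canonical ring: [(1,5) (73/6,5) (14,36/5) (14,15) (7/3,15) (1,14)]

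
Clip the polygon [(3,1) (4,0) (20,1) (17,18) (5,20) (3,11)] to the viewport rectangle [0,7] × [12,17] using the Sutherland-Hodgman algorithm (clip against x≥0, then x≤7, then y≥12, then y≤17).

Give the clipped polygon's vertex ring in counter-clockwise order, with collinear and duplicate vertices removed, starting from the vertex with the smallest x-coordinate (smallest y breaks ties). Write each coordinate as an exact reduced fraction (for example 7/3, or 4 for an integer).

1. After x ≥ 0: [(3,1) (4,0) (20,1) (17,18) (5,20) (3,11)]
2. After x ≤ 7: [(3,1) (4,0) (7,3/16) (7,59/3) (5,20) (3,11)]
3. After y ≥ 12: [(7,12) (7,59/3) (5,20) (29/9,12)]
4. After y ≤ 17: [(7,12) (7,17) (13/3,17) (29/9,12)]
5. Canonical ring: [(29/9,12) (7,12) (7,17) (13/3,17)]

Clipped polygon: [(29/9,12) (7,12) (7,17) (13/3,17)]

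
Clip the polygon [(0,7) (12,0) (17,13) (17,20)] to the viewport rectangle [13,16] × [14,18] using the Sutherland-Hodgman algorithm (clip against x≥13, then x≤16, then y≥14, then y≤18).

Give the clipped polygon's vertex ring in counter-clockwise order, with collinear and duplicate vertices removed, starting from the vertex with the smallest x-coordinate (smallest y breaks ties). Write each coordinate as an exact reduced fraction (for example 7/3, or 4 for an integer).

1. After x ≥ 13: [(13,288/17) (13,13/5) (17,13) (17,20)]
2. After x ≤ 16: [(16,327/17) (13,288/17) (13,13/5) (16,52/5)]
3. After y ≥ 14: [(16,14) (16,327/17) (13,288/17) (13,14)]
4. After y ≤ 18: [(16,14) (16,18) (187/13,18) (13,288/17) (13,14)]
5. Canonical ring: [(13,14) (16,14) (16,18) (187/13,18) (13,288/17)]

Clipped polygon: [(13,14) (16,14) (16,18) (187/13,18) (13,288/17)]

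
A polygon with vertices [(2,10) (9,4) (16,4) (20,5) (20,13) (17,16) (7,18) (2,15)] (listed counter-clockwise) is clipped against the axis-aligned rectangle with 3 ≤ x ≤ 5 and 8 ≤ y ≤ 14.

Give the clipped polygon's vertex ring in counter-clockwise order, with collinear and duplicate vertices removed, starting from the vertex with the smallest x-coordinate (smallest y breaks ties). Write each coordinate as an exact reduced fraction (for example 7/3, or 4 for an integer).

1. After x ≥ 3: [(3,64/7) (9,4) (16,4) (20,5) (20,13) (17,16) (7,18) (3,78/5)]
2. After x ≤ 5: [(3,64/7) (5,52/7) (5,84/5) (3,78/5)]
3. After y ≥ 8: [(3,64/7) (13/3,8) (5,8) (5,84/5) (3,78/5)]
4. After y ≤ 14: [(3,14) (3,64/7) (13/3,8) (5,8) (5,14)]
5. Canonical ring: [(3,64/7) (13/3,8) (5,8) (5,14) (3,14)]

Clipped polygon: [(3,64/7) (13/3,8) (5,8) (5,14) (3,14)]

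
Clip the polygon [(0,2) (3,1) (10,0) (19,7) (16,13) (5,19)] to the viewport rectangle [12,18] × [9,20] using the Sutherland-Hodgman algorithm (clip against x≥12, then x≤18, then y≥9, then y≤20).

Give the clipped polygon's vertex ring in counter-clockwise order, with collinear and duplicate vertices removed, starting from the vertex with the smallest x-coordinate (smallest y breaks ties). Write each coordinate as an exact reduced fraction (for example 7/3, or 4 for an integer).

1. After x ≥ 12: [(12,14/9) (19,7) (16,13) (12,167/11)]
2. After x ≤ 18: [(12,14/9) (18,56/9) (18,9) (16,13) (12,167/11)]
3. After y ≥ 9: [(12,9) (18,9) (18,9) (16,13) (12,167/11)]
4. After y ≤ 20: [(12,9) (18,9) (18,9) (16,13) (12,167/11)]
5. Canonical ring: [(12,9) (18,9) (16,13) (12,167/11)]

Clipped polygon: [(12,9) (18,9) (16,13) (12,167/11)]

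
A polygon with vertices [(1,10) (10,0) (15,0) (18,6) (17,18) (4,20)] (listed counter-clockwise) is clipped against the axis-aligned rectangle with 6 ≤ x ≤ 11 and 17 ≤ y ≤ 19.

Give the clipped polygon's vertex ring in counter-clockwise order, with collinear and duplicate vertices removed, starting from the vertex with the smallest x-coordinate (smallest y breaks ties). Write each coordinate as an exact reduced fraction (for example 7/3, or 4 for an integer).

Clipped polygon: [(6,17) (11,17) (11,246/13) (21/2,19) (6,19)]

1. After x ≥ 6: [(6,40/9) (10,0) (15,0) (18,6) (17,18) (6,256/13)]
2. After x ≤ 11: [(6,40/9) (10,0) (11,0) (11,246/13) (6,256/13)]
3. After y ≥ 17: [(6,17) (11,17) (11,246/13) (6,256/13)]
4. After y ≤ 19: [(6,19) (6,17) (11,17) (11,246/13) (21/2,19)]
5. Canonical ring: [(6,17) (11,17) (11,246/13) (21/2,19) (6,19)]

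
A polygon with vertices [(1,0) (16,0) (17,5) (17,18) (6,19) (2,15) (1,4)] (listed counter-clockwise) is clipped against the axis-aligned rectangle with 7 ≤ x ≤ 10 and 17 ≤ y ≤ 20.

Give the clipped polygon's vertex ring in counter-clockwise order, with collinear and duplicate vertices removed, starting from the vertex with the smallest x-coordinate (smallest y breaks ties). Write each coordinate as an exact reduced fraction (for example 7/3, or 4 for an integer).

1. After x ≥ 7: [(7,0) (16,0) (17,5) (17,18) (7,208/11)]
2. After x ≤ 10: [(7,0) (10,0) (10,205/11) (7,208/11)]
3. After y ≥ 17: [(7,17) (10,17) (10,205/11) (7,208/11)]
4. After y ≤ 20: [(7,17) (10,17) (10,205/11) (7,208/11)]
5. Canonical ring: [(7,17) (10,17) (10,205/11) (7,208/11)]

Clipped polygon: [(7,17) (10,17) (10,205/11) (7,208/11)]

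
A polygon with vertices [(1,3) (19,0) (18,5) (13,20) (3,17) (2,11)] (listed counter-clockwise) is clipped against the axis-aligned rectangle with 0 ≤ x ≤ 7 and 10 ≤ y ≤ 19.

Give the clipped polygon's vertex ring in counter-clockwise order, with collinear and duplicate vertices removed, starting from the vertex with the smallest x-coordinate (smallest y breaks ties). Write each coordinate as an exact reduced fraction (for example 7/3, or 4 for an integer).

1. After x ≥ 0: [(1,3) (19,0) (18,5) (13,20) (3,17) (2,11)]
2. After x ≤ 7: [(1,3) (7,2) (7,91/5) (3,17) (2,11)]
3. After y ≥ 10: [(15/8,10) (7,10) (7,91/5) (3,17) (2,11)]
4. After y ≤ 19: [(15/8,10) (7,10) (7,91/5) (3,17) (2,11)]
5. Canonical ring: [(15/8,10) (7,10) (7,91/5) (3,17) (2,11)]

Clipped polygon: [(15/8,10) (7,10) (7,91/5) (3,17) (2,11)]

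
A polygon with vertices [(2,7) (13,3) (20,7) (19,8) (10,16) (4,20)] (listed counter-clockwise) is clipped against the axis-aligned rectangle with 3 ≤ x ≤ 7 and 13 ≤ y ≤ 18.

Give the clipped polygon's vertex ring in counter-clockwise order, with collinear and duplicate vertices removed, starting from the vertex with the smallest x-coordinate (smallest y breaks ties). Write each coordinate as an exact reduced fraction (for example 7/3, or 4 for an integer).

Clipped polygon: [(3,13) (7,13) (7,18) (48/13,18) (3,27/2)]

1. After x ≥ 3: [(3,27/2) (3,73/11) (13,3) (20,7) (19,8) (10,16) (4,20)]
2. After x ≤ 7: [(3,27/2) (3,73/11) (7,57/11) (7,18) (4,20)]
3. After y ≥ 13: [(3,27/2) (3,13) (7,13) (7,18) (4,20)]
4. After y ≤ 18: [(48/13,18) (3,27/2) (3,13) (7,13) (7,18) (7,18)]
5. Canonical ring: [(3,13) (7,13) (7,18) (48/13,18) (3,27/2)]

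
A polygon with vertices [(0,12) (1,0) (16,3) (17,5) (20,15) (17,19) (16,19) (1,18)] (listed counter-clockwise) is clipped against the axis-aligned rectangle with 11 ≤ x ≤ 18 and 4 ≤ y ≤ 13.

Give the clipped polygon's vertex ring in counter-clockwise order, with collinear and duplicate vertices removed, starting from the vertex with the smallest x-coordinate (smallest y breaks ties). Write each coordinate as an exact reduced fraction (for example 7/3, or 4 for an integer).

1. After x ≥ 11: [(11,2) (16,3) (17,5) (20,15) (17,19) (16,19) (11,56/3)]
2. After x ≤ 18: [(11,2) (16,3) (17,5) (18,25/3) (18,53/3) (17,19) (16,19) (11,56/3)]
3. After y ≥ 4: [(11,4) (33/2,4) (17,5) (18,25/3) (18,53/3) (17,19) (16,19) (11,56/3)]
4. After y ≤ 13: [(11,13) (11,4) (33/2,4) (17,5) (18,25/3) (18,13)]
5. Canonical ring: [(11,4) (33/2,4) (17,5) (18,25/3) (18,13) (11,13)]

Clipped polygon: [(11,4) (33/2,4) (17,5) (18,25/3) (18,13) (11,13)]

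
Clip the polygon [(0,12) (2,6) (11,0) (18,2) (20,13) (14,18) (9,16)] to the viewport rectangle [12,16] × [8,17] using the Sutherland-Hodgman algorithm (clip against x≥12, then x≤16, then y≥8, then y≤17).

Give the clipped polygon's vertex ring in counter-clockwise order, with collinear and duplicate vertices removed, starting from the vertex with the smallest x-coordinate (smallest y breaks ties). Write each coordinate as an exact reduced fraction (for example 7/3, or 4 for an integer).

1. After x ≥ 12: [(12,2/7) (18,2) (20,13) (14,18) (12,86/5)]
2. After x ≤ 16: [(12,2/7) (16,10/7) (16,49/3) (14,18) (12,86/5)]
3. After y ≥ 8: [(12,8) (16,8) (16,49/3) (14,18) (12,86/5)]
4. After y ≤ 17: [(12,17) (12,8) (16,8) (16,49/3) (76/5,17)]
5. Canonical ring: [(12,8) (16,8) (16,49/3) (76/5,17) (12,17)]

Clipped polygon: [(12,8) (16,8) (16,49/3) (76/5,17) (12,17)]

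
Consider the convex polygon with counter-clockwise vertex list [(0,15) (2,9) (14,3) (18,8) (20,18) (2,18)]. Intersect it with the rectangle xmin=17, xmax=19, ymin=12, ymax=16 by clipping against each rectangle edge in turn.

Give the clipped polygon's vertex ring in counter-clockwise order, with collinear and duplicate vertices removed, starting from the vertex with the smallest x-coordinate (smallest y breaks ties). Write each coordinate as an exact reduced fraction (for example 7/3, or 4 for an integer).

Clipped polygon: [(17,12) (94/5,12) (19,13) (19,16) (17,16)]

1. After x ≥ 17: [(17,27/4) (18,8) (20,18) (17,18)]
2. After x ≤ 19: [(17,27/4) (18,8) (19,13) (19,18) (17,18)]
3. After y ≥ 12: [(17,12) (94/5,12) (19,13) (19,18) (17,18)]
4. After y ≤ 16: [(17,16) (17,12) (94/5,12) (19,13) (19,16)]
5. Canonical ring: [(17,12) (94/5,12) (19,13) (19,16) (17,16)]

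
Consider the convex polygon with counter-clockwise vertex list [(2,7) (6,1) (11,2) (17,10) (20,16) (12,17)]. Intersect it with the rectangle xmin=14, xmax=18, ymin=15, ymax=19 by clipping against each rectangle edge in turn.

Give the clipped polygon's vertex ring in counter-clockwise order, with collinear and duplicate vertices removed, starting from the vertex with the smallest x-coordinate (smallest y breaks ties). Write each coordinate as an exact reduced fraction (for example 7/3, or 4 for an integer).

Clipped polygon: [(14,15) (18,15) (18,65/4) (14,67/4)]

1. After x ≥ 14: [(14,6) (17,10) (20,16) (14,67/4)]
2. After x ≤ 18: [(14,6) (17,10) (18,12) (18,65/4) (14,67/4)]
3. After y ≥ 15: [(14,15) (18,15) (18,65/4) (14,67/4)]
4. After y ≤ 19: [(14,15) (18,15) (18,65/4) (14,67/4)]
5. Canonical ring: [(14,15) (18,15) (18,65/4) (14,67/4)]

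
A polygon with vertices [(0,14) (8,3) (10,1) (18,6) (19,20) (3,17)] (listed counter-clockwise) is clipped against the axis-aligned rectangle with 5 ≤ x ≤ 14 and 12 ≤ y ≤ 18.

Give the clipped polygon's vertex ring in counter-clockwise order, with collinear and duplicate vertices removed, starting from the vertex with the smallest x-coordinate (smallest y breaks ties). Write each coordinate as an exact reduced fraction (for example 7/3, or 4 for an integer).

Clipped polygon: [(5,12) (14,12) (14,18) (25/3,18) (5,139/8)]

1. After x ≥ 5: [(5,57/8) (8,3) (10,1) (18,6) (19,20) (5,139/8)]
2. After x ≤ 14: [(5,57/8) (8,3) (10,1) (14,7/2) (14,305/16) (5,139/8)]
3. After y ≥ 12: [(5,12) (14,12) (14,305/16) (5,139/8)]
4. After y ≤ 18: [(5,12) (14,12) (14,18) (25/3,18) (5,139/8)]
5. Canonical ring: [(5,12) (14,12) (14,18) (25/3,18) (5,139/8)]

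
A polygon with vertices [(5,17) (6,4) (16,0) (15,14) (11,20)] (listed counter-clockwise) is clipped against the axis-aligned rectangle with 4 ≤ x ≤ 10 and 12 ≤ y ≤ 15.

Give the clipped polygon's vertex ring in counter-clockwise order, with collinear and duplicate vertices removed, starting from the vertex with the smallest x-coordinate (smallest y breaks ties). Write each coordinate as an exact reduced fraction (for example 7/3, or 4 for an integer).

Clipped polygon: [(67/13,15) (70/13,12) (10,12) (10,15)]

1. After x ≥ 4: [(5,17) (6,4) (16,0) (15,14) (11,20)]
2. After x ≤ 10: [(10,39/2) (5,17) (6,4) (10,12/5)]
3. After y ≥ 12: [(10,12) (10,39/2) (5,17) (70/13,12)]
4. After y ≤ 15: [(10,12) (10,15) (67/13,15) (70/13,12)]
5. Canonical ring: [(67/13,15) (70/13,12) (10,12) (10,15)]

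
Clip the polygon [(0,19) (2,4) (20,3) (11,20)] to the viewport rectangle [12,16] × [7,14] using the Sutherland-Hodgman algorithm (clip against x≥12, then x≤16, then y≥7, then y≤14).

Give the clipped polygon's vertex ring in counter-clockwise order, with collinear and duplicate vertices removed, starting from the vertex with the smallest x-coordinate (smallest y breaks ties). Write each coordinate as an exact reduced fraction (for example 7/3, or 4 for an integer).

1. After x ≥ 12: [(12,31/9) (20,3) (12,163/9)]
2. After x ≤ 16: [(12,31/9) (16,29/9) (16,95/9) (12,163/9)]
3. After y ≥ 7: [(12,7) (16,7) (16,95/9) (12,163/9)]
4. After y ≤ 14: [(12,14) (12,7) (16,7) (16,95/9) (241/17,14)]
5. Canonical ring: [(12,7) (16,7) (16,95/9) (241/17,14) (12,14)]

Clipped polygon: [(12,7) (16,7) (16,95/9) (241/17,14) (12,14)]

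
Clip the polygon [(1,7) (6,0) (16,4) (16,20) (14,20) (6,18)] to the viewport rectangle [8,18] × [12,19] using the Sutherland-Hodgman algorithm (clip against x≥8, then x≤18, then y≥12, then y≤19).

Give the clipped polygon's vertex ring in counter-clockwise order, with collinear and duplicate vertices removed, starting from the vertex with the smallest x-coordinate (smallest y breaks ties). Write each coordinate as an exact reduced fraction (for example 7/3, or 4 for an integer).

Clipped polygon: [(8,12) (16,12) (16,19) (10,19) (8,37/2)]

1. After x ≥ 8: [(8,4/5) (16,4) (16,20) (14,20) (8,37/2)]
2. After x ≤ 18: [(8,4/5) (16,4) (16,20) (14,20) (8,37/2)]
3. After y ≥ 12: [(8,12) (16,12) (16,20) (14,20) (8,37/2)]
4. After y ≤ 19: [(8,12) (16,12) (16,19) (10,19) (8,37/2)]
5. Canonical ring: [(8,12) (16,12) (16,19) (10,19) (8,37/2)]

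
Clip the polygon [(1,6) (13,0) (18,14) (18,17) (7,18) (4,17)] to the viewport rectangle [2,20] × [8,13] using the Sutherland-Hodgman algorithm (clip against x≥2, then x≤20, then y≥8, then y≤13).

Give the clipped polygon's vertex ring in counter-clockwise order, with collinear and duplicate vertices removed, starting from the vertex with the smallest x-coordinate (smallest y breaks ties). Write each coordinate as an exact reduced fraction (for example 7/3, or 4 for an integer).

1. After x ≥ 2: [(2,29/3) (2,11/2) (13,0) (18,14) (18,17) (7,18) (4,17)]
2. After x ≤ 20: [(2,29/3) (2,11/2) (13,0) (18,14) (18,17) (7,18) (4,17)]
3. After y ≥ 8: [(2,29/3) (2,8) (111/7,8) (18,14) (18,17) (7,18) (4,17)]
4. After y ≤ 13: [(32/11,13) (2,29/3) (2,8) (111/7,8) (247/14,13)]
5. Canonical ring: [(2,8) (111/7,8) (247/14,13) (32/11,13) (2,29/3)]

Clipped polygon: [(2,8) (111/7,8) (247/14,13) (32/11,13) (2,29/3)]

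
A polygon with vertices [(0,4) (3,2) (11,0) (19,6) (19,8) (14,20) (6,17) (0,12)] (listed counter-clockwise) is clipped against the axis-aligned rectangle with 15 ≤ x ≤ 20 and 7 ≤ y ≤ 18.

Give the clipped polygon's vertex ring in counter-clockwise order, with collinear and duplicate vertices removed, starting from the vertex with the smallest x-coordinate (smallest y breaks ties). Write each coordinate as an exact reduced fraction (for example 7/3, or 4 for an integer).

1. After x ≥ 15: [(15,3) (19,6) (19,8) (15,88/5)]
2. After x ≤ 20: [(15,3) (19,6) (19,8) (15,88/5)]
3. After y ≥ 7: [(15,7) (19,7) (19,8) (15,88/5)]
4. After y ≤ 18: [(15,7) (19,7) (19,8) (15,88/5)]
5. Canonical ring: [(15,7) (19,7) (19,8) (15,88/5)]

Clipped polygon: [(15,7) (19,7) (19,8) (15,88/5)]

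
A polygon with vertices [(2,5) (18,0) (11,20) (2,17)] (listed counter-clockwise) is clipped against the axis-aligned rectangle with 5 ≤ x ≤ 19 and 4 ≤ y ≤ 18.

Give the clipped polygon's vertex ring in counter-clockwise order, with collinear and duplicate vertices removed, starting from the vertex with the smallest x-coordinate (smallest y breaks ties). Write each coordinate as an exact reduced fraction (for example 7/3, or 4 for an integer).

1. After x ≥ 5: [(5,65/16) (18,0) (11,20) (5,18)]
2. After x ≤ 19: [(5,65/16) (18,0) (11,20) (5,18)]
3. After y ≥ 4: [(5,65/16) (26/5,4) (83/5,4) (11,20) (5,18)]
4. After y ≤ 18: [(5,65/16) (26/5,4) (83/5,4) (117/10,18) (5,18) (5,18)]
5. Canonical ring: [(5,65/16) (26/5,4) (83/5,4) (117/10,18) (5,18)]

Clipped polygon: [(5,65/16) (26/5,4) (83/5,4) (117/10,18) (5,18)]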